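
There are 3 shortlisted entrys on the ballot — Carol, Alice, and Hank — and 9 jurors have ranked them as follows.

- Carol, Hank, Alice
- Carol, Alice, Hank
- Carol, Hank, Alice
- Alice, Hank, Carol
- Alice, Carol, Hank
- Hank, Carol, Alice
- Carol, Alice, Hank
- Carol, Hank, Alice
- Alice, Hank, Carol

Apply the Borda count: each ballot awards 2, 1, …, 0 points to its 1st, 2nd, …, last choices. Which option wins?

Carol

Borda scores:
  Carol: 2 + 2 + 2 + 0 + 1 + 1 + 2 + 2 + 0 = 12
  Alice: 0 + 1 + 0 + 2 + 2 + 0 + 1 + 0 + 2 = 8
  Hank: 1 + 0 + 1 + 1 + 0 + 2 + 0 + 1 + 1 = 7
Carol has the highest total.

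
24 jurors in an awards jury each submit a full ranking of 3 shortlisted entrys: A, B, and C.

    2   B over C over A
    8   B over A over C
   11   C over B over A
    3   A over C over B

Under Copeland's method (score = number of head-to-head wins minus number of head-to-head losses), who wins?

Pairwise results:
  A vs B: B wins 21–3.
  A vs C: C wins 13–11.
  B vs C: C wins 14–10.
Copeland scores (wins − losses):
  A: 0 − 2 = -2
  B: 1 − 1 = 0
  C: 2 − 0 = 2
C has the best Copeland score.

C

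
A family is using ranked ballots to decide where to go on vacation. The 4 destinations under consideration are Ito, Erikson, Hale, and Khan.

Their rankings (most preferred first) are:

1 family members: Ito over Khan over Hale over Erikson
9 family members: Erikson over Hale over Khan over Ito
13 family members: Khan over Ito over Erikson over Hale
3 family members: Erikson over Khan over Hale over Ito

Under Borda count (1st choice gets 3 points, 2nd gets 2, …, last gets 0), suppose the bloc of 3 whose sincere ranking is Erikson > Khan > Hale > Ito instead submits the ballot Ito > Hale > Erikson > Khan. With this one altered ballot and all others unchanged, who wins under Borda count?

Borda totals with the altered ballot: Ito 38, Erikson 43, Hale 25, Khan 50.
The winner is unchanged: still Khan.

Khan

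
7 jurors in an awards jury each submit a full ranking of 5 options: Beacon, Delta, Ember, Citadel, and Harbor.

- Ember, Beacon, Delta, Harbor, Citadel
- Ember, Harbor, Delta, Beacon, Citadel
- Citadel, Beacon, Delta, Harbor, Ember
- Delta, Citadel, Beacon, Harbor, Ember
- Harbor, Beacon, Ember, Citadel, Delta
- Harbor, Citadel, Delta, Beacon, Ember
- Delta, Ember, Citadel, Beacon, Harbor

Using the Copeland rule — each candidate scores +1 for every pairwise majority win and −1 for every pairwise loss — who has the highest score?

Pairwise results:
  Beacon vs Delta: Delta wins 4–3.
  Beacon vs Ember: Beacon wins 4–3.
  Beacon vs Citadel: Citadel wins 4–3.
  Beacon vs Harbor: Beacon wins 4–3.
  Delta vs Ember: Delta wins 4–3.
  Delta vs Citadel: Delta wins 4–3.
  Delta vs Harbor: Delta wins 4–3.
  Ember vs Citadel: Ember wins 4–3.
  Ember vs Harbor: Harbor wins 4–3.
  Citadel vs Harbor: Harbor wins 4–3.
Copeland scores (wins − losses):
  Beacon: 2 − 2 = 0
  Delta: 4 − 0 = 4
  Ember: 1 − 3 = -2
  Citadel: 1 − 3 = -2
  Harbor: 2 − 2 = 0
Delta has the best Copeland score.

Delta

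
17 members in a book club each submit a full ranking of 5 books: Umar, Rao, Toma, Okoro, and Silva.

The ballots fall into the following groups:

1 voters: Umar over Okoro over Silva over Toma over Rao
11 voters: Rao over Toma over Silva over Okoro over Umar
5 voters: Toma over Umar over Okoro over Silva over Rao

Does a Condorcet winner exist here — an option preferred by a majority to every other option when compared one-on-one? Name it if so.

Head-to-head results (17 voters total):
Umar vs Rao: Rao wins 11–6.
Umar vs Toma: Toma wins 16–1.
Umar vs Okoro: Okoro wins 11–6.
Umar vs Silva: Silva wins 11–6.
Rao vs Toma: Rao wins 11–6.
Rao vs Okoro: Rao wins 11–6.
Rao vs Silva: Rao wins 11–6.
Toma vs Okoro: Toma wins 16–1.
Toma vs Silva: Toma wins 16–1.
Okoro vs Silva: Silva wins 11–6.
Rao beats each rival — Umar (11–6), Toma (11–6), Okoro (11–6), Silva (11–6) — so Rao is the Condorcet winner.

Rao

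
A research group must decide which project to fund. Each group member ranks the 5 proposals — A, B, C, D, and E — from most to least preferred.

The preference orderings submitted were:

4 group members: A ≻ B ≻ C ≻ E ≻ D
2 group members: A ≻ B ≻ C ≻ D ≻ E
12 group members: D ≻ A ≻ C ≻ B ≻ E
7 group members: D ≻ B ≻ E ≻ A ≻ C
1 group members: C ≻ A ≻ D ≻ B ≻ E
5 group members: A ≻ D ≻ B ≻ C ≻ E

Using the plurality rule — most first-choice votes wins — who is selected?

First-place vote totals:
  A: 11
  B: 0
  C: 1
  D: 19
  E: 0
D has the most first-place votes.

D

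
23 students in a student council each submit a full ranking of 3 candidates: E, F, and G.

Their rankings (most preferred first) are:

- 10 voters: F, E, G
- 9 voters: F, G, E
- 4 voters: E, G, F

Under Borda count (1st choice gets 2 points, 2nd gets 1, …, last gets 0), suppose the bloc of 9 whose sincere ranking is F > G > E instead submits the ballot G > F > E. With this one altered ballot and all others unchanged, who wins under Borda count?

F

Borda totals with the altered ballot: E 18, F 29, G 22.
The winner is unchanged: still F.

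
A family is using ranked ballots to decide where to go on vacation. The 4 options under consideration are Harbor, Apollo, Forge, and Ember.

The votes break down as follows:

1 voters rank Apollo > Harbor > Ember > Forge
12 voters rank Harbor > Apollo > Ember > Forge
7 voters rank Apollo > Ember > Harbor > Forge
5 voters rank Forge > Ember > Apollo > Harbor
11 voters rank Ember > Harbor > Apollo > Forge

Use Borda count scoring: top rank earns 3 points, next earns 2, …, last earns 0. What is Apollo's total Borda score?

Borda scores:
  Harbor: 2 + 12·3 + 7·1 + 5·0 + 11·2 = 67
  Apollo: 3 + 12·2 + 7·3 + 5·1 + 11·1 = 64
  Forge: 0 + 12·0 + 7·0 + 5·3 + 11·0 = 15
  Ember: 1 + 12·1 + 7·2 + 5·2 + 11·3 = 70

64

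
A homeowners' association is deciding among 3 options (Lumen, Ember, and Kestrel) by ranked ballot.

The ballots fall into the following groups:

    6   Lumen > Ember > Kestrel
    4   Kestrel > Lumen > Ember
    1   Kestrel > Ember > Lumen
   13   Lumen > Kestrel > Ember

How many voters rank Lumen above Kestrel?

19

Ballots ranking Lumen above Kestrel: 6+13 = 19.
Ballots ranking Kestrel above Lumen: 4+1 = 5.
So 19 of 24 voters prefer Lumen to Kestrel.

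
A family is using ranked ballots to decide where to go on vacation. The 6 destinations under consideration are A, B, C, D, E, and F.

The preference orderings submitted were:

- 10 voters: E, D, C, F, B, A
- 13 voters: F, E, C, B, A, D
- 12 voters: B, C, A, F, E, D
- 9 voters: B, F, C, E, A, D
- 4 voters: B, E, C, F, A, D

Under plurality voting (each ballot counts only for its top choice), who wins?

B

First-place vote totals:
  A: 0
  B: 25
  C: 0
  D: 0
  E: 10
  F: 13
B has the most first-place votes.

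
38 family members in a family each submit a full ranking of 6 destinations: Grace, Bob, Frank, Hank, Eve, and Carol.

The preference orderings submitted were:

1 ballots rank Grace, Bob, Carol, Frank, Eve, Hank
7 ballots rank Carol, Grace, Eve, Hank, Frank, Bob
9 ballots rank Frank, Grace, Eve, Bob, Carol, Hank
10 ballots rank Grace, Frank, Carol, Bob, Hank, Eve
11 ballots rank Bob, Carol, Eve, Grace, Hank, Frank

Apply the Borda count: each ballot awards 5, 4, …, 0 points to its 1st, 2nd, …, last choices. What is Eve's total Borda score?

82

Borda scores:
  Grace: 5 + 7·4 + 9·4 + 10·5 + 11·2 = 141
  Bob: 4 + 7·0 + 9·2 + 10·2 + 11·5 = 97
  Frank: 2 + 7·1 + 9·5 + 10·4 + 11·0 = 94
  Hank: 0 + 7·2 + 9·0 + 10·1 + 11·1 = 35
  Eve: 1 + 7·3 + 9·3 + 10·0 + 11·3 = 82
  Carol: 3 + 7·5 + 9·1 + 10·3 + 11·4 = 121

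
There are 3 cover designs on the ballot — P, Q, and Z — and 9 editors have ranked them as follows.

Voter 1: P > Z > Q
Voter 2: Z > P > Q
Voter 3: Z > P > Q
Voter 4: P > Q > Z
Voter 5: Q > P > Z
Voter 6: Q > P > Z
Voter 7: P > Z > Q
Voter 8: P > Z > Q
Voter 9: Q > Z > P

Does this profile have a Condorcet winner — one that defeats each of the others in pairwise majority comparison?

Yes

Head-to-head results (9 voters total):
P vs Q: P wins 6–3.
P vs Z: P wins 6–3.
Q vs Z: Z wins 5–4.
P beats each rival — Q (6–3), Z (6–3) — so P is the Condorcet winner.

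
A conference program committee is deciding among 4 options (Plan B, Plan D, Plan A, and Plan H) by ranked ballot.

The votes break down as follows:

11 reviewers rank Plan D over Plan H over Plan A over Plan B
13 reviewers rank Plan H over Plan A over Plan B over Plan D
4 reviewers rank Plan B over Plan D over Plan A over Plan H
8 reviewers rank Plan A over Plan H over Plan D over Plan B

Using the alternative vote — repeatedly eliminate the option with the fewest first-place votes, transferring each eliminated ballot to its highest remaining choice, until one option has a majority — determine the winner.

Round 1: Plan H 13, Plan D 11, Plan A 8, Plan B 4. Plan B has the fewest and is eliminated.
Round 2: Plan D 15, Plan H 13, Plan A 8. Plan A has the fewest and is eliminated.
Round 3: Plan H 21, Plan D 15. Plan H has a majority.

Plan H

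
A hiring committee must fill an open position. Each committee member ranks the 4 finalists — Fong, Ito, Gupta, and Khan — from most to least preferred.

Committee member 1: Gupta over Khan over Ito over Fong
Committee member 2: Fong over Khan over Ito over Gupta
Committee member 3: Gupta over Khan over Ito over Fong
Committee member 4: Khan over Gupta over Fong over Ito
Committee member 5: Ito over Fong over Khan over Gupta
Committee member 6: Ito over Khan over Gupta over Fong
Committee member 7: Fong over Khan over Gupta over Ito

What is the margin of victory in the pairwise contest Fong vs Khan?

1

Ballots ranking Fong above Khan: 3.
Ballots ranking Khan above Fong: 4.
Khan wins 4–3, a margin of 1.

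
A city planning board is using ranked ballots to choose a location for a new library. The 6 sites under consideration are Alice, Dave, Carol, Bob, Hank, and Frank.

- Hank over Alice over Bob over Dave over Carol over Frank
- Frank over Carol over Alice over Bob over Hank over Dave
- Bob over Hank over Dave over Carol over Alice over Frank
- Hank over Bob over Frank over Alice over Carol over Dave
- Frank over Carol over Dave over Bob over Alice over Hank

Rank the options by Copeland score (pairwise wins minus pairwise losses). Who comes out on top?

Bob

Pairwise results:
  Alice vs Dave: Alice wins 3–2.
  Alice vs Carol: Carol wins 3–2.
  Alice vs Bob: Bob wins 3–2.
  Alice vs Hank: Hank wins 3–2.
  Alice vs Frank: Frank wins 3–2.
  Dave vs Carol: Carol wins 3–2.
  Dave vs Bob: Bob wins 4–1.
  Dave vs Hank: Hank wins 4–1.
  Dave vs Frank: Frank wins 3–2.
  Carol vs Bob: Bob wins 3–2.
  Carol vs Hank: Hank wins 3–2.
  Carol vs Frank: Frank wins 3–2.
  Bob vs Hank: Bob wins 3–2.
  Bob vs Frank: Bob wins 3–2.
  Hank vs Frank: Hank wins 3–2.
Copeland scores (wins − losses):
  Alice: 1 − 4 = -3
  Dave: 0 − 5 = -5
  Carol: 2 − 3 = -1
  Bob: 5 − 0 = 5
  Hank: 4 − 1 = 3
  Frank: 3 − 2 = 1
Bob has the best Copeland score.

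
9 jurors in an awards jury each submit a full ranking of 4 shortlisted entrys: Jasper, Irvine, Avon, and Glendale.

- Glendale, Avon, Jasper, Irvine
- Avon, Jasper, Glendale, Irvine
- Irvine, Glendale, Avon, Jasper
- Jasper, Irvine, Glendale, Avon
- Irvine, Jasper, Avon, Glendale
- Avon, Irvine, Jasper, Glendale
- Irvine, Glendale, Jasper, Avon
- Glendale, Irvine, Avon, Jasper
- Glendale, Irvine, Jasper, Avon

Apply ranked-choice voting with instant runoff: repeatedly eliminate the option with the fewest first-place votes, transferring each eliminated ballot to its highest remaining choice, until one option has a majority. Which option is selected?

Irvine

Round 1: Irvine 3, Glendale 3, Avon 2, Jasper 1. Jasper has the fewest and is eliminated.
Round 2: Irvine 4, Glendale 3, Avon 2. Avon has the fewest and is eliminated.
Round 3: Irvine 5, Glendale 4. Irvine has a majority.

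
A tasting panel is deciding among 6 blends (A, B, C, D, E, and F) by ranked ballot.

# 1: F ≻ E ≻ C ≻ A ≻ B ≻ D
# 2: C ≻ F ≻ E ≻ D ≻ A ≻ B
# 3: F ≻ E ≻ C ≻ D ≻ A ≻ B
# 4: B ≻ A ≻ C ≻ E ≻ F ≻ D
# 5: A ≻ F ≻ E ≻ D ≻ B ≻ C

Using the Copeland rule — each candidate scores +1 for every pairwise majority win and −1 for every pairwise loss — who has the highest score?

F

Pairwise results:
  A vs B: A wins 4–1.
  A vs C: C wins 3–2.
  A vs D: A wins 3–2.
  A vs E: E wins 3–2.
  A vs F: F wins 3–2.
  B vs C: C wins 3–2.
  B vs D: D wins 3–2.
  B vs E: E wins 4–1.
  B vs F: F wins 4–1.
  C vs D: C wins 4–1.
  C vs E: E wins 3–2.
  C vs F: F wins 3–2.
  D vs E: E wins 5–0.
  D vs F: F wins 5–0.
  E vs F: F wins 4–1.
Copeland scores (wins − losses):
  A: 2 − 3 = -1
  B: 0 − 5 = -5
  C: 3 − 2 = 1
  D: 1 − 4 = -3
  E: 4 − 1 = 3
  F: 5 − 0 = 5
F has the best Copeland score.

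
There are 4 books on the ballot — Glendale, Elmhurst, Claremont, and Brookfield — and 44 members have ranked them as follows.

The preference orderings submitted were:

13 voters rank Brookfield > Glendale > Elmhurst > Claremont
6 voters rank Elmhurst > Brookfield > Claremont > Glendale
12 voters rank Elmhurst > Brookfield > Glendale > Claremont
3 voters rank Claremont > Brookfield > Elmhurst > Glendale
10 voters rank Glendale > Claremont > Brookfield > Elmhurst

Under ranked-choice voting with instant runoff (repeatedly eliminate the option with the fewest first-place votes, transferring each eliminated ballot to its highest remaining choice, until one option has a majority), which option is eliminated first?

Claremont

Round 1: Elmhurst 18, Brookfield 13, Glendale 10, Claremont 3. Claremont has the fewest and is eliminated.
Round 2: Elmhurst 18, Brookfield 16, Glendale 10. Glendale has the fewest and is eliminated.
Round 3: Brookfield 26, Elmhurst 18. Brookfield has a majority.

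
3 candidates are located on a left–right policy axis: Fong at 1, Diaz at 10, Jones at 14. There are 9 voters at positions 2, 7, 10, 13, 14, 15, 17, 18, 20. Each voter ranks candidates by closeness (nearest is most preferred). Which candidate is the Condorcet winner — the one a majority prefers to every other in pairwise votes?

With single-peaked preferences on a line, the Condorcet winner is the candidate closest to the median voter.
The median voter (position 14) is closest to Jones at 14.
Check: Jones vs Diaz — voters closer to Jones: 6 of 9.

Jones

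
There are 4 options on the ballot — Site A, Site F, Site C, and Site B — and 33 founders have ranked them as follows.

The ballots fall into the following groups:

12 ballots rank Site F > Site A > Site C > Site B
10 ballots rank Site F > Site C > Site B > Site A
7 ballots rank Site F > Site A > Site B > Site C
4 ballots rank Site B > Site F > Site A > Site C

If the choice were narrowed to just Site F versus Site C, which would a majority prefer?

Ballots ranking Site F above Site C: 12+10+7+4 = 33.
Ballots ranking Site C above Site F: 0.
Site F wins the head-to-head, 33–0.

Site F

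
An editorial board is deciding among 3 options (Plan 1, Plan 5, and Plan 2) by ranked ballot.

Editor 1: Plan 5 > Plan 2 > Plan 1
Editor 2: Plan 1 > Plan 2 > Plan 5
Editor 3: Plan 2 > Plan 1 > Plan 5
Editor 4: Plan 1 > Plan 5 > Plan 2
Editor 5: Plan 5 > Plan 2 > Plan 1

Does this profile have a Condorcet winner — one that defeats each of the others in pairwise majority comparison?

No

Head-to-head results (5 voters total):
Plan 1 vs Plan 5: Plan 1 wins 3–2.
Plan 1 vs Plan 2: Plan 2 wins 3–2.
Plan 5 vs Plan 2: Plan 5 wins 3–2.
No candidate beats all others: Plan 1 beats Plan 5 beats Plan 2 beats Plan 1, a majority cycle.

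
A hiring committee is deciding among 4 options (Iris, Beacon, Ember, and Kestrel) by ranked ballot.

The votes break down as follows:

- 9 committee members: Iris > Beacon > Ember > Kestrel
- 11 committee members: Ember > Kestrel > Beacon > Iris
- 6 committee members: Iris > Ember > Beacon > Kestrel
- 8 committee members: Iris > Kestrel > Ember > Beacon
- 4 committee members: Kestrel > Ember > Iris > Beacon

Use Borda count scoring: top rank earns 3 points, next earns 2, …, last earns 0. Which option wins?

Iris

Borda scores:
  Iris: 9·3 + 11·0 + 6·3 + 8·3 + 4·1 = 73
  Beacon: 9·2 + 11·1 + 6·1 + 8·0 + 4·0 = 35
  Ember: 9·1 + 11·3 + 6·2 + 8·1 + 4·2 = 70
  Kestrel: 9·0 + 11·2 + 6·0 + 8·2 + 4·3 = 50
Iris has the highest total.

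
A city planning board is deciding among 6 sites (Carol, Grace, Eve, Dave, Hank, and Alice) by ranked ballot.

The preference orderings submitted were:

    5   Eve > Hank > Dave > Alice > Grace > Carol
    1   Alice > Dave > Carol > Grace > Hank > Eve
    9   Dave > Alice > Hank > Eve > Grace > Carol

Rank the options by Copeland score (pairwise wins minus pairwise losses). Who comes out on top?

Dave

Pairwise results:
  Carol vs Grace: Grace wins 14–1.
  Carol vs Eve: Eve wins 14–1.
  Carol vs Dave: Dave wins 15–0.
  Carol vs Hank: Hank wins 14–1.
  Carol vs Alice: Alice wins 15–0.
  Grace vs Eve: Eve wins 14–1.
  Grace vs Dave: Dave wins 15–0.
  Grace vs Hank: Hank wins 14–1.
  Grace vs Alice: Alice wins 15–0.
  Eve vs Dave: Dave wins 10–5.
  Eve vs Hank: Hank wins 10–5.
  Eve vs Alice: Alice wins 10–5.
  Dave vs Hank: Dave wins 10–5.
  Dave vs Alice: Dave wins 14–1.
  Hank vs Alice: Alice wins 10–5.
Copeland scores (wins − losses):
  Carol: 0 − 5 = -5
  Grace: 1 − 4 = -3
  Eve: 2 − 3 = -1
  Dave: 5 − 0 = 5
  Hank: 3 − 2 = 1
  Alice: 4 − 1 = 3
Dave has the best Copeland score.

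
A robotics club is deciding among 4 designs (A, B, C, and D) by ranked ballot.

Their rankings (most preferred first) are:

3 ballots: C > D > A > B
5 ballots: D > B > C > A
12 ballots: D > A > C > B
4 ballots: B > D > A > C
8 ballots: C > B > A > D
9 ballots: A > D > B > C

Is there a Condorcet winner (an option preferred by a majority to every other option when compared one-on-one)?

Yes

Head-to-head results (41 voters total):
A vs B: A wins 24–17.
A vs C: A wins 25–16.
A vs D: D wins 24–17.
B vs C: C wins 23–18.
B vs D: D wins 29–12.
C vs D: D wins 30–11.
D beats each rival — A (24–17), B (29–12), C (30–11) — so D is the Condorcet winner.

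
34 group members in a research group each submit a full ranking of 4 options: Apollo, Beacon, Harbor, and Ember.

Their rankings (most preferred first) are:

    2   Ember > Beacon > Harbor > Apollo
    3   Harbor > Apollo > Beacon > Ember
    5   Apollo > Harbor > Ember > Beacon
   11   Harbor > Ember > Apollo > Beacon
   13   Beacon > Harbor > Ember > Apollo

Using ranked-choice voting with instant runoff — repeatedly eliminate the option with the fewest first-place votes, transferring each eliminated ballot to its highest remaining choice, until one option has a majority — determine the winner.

Round 1: Harbor 14, Beacon 13, Apollo 5, Ember 2. Ember has the fewest and is eliminated.
Round 2: Beacon 15, Harbor 14, Apollo 5. Apollo has the fewest and is eliminated.
Round 3: Harbor 19, Beacon 15. Harbor has a majority.

Harbor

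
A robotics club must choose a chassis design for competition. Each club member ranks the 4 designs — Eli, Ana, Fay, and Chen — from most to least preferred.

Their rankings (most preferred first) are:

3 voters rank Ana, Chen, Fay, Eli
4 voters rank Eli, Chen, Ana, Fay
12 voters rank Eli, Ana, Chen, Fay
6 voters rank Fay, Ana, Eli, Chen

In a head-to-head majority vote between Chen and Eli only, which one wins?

Ballots ranking Chen above Eli: 3.
Ballots ranking Eli above Chen: 4+12+6 = 22.
Eli wins the head-to-head, 22–3.

Eli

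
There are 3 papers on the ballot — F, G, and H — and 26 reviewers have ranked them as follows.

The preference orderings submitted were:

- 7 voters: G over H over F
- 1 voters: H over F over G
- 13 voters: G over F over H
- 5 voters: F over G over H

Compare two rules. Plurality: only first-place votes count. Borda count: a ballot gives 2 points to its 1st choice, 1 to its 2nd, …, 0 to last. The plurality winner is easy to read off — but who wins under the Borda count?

Plurality first-place counts: F 5, G 20, H 1 → G.
Borda totals: F 24, G 45, H 9 → G.

G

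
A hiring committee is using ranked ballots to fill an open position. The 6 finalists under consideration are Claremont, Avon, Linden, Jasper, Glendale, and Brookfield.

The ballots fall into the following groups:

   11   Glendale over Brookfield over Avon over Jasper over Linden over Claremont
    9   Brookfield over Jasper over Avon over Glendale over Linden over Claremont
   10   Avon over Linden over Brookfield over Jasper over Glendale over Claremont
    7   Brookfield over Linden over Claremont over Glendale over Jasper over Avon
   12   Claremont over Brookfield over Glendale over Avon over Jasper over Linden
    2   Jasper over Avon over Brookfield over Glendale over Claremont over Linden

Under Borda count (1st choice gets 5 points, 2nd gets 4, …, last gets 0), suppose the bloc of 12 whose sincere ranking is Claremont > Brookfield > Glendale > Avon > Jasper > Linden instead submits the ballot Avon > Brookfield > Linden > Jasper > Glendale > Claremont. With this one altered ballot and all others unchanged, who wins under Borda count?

Borda totals with the altered ballot: Claremont 23, Avon 178, Linden 124, Jasper 119, Glendale 113, Brookfield 208.
The winner is unchanged: still Brookfield.

Brookfield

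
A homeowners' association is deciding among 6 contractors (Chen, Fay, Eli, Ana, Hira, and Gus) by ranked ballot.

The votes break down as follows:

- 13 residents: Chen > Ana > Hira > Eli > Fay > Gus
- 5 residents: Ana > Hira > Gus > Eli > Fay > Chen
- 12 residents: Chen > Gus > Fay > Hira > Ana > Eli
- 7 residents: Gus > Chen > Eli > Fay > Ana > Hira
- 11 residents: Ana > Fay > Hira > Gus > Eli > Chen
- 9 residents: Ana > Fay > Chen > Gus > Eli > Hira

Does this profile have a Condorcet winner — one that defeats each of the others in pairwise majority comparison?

Head-to-head results (57 voters total):
Chen vs Fay: Chen wins 32–25.
Chen vs Eli: Chen wins 41–16.
Chen vs Ana: Chen wins 32–25.
Chen vs Hira: Chen wins 41–16.
Chen vs Gus: Chen wins 34–23.
Fay vs Eli: Fay wins 32–25.
Fay vs Ana: Ana wins 38–19.
Fay vs Hira: Fay wins 39–18.
Fay vs Gus: Fay wins 33–24.
Eli vs Ana: Ana wins 50–7.
Eli vs Hira: Hira wins 41–16.
Eli vs Gus: Gus wins 44–13.
Ana vs Hira: Ana wins 45–12.
Ana vs Gus: Ana wins 38–19.
Hira vs Gus: Hira wins 29–28.
Chen beats each rival — Fay (32–25), Eli (41–16), Ana (32–25), Hira (41–16), Gus (34–23) — so Chen is the Condorcet winner.

Yes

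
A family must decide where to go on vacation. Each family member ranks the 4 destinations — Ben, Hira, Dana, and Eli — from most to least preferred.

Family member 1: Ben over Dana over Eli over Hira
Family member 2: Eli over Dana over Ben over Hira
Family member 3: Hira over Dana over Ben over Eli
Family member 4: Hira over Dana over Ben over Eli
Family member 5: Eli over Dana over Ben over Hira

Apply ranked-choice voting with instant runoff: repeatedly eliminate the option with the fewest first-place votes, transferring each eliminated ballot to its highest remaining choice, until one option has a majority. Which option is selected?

Round 1: Hira 2, Eli 2, Ben 1, Dana 0. Dana has the fewest and is eliminated.
Round 2: Hira 2, Eli 2, Ben 1. Ben has the fewest and is eliminated.
Round 3: Eli 3, Hira 2. Eli has a majority.

Eli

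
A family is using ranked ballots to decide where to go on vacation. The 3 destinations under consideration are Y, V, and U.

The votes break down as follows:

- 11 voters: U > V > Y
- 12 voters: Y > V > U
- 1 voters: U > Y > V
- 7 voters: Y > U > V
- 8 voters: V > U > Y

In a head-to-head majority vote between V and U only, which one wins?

Ballots ranking V above U: 12+8 = 20.
Ballots ranking U above V: 11+1+7 = 19.
V wins the head-to-head, 20–19.

V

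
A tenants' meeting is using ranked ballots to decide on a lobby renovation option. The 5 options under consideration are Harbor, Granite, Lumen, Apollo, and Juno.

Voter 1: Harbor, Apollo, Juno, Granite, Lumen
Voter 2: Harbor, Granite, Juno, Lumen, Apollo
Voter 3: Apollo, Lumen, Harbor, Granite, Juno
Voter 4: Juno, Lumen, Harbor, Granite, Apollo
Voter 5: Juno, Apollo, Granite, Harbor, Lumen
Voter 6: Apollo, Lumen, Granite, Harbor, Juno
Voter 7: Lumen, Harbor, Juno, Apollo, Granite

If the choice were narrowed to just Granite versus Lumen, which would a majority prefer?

Ballots ranking Granite above Lumen: 3.
Ballots ranking Lumen above Granite: 4.
Lumen wins the head-to-head, 4–3.

Lumen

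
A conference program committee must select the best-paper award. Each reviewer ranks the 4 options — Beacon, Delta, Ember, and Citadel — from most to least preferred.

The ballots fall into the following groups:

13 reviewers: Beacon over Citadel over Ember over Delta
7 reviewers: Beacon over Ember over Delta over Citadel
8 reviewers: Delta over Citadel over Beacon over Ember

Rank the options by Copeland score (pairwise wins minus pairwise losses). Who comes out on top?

Beacon

Pairwise results:
  Beacon vs Delta: Beacon wins 20–8.
  Beacon vs Ember: Beacon wins 28–0.
  Beacon vs Citadel: Beacon wins 20–8.
  Delta vs Ember: Ember wins 20–8.
  Delta vs Citadel: Delta wins 15–13.
  Ember vs Citadel: Citadel wins 21–7.
Copeland scores (wins − losses):
  Beacon: 3 − 0 = 3
  Delta: 1 − 2 = -1
  Ember: 1 − 2 = -1
  Citadel: 1 − 2 = -1
Beacon has the best Copeland score.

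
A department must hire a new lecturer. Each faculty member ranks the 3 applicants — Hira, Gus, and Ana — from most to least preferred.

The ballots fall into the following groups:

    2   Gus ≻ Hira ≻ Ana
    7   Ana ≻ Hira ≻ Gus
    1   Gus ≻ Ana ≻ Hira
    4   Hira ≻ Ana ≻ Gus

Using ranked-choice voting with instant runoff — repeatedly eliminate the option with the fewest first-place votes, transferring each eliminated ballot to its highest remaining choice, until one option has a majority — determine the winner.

Round 1: Ana 7, Hira 4, Gus 3. Gus has the fewest and is eliminated.
Round 2: Ana 8, Hira 6. Ana has a majority.

Ana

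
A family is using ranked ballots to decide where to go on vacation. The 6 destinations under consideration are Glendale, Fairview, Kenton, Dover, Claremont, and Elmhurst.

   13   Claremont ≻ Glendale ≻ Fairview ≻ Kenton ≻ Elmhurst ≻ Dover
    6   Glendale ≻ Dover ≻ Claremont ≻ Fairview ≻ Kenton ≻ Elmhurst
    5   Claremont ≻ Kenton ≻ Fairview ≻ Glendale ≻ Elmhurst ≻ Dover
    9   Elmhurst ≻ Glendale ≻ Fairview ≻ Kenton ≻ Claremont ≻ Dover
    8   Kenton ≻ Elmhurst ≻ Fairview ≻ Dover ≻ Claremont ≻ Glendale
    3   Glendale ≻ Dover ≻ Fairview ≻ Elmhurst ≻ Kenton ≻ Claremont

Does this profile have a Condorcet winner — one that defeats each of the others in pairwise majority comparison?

Head-to-head results (44 voters total):
Glendale vs Fairview: Glendale wins 31–13.
Glendale vs Kenton: Glendale wins 31–13.
Glendale vs Dover: Glendale wins 36–8.
Glendale vs Claremont: Claremont wins 26–18.
Glendale vs Elmhurst: Glendale wins 27–17.
Fairview vs Kenton: Fairview wins 31–13.
Fairview vs Dover: Fairview wins 35–9.
Fairview vs Claremont: Claremont wins 24–20.
Fairview vs Elmhurst: Fairview wins 27–17.
Kenton vs Dover: Kenton wins 35–9.
Kenton vs Claremont: Claremont wins 24–20.
Kenton vs Elmhurst: Kenton wins 32–12.
Dover vs Claremont: Claremont wins 27–17.
Dover vs Elmhurst: Elmhurst wins 35–9.
Claremont vs Elmhurst: Claremont wins 24–20.
Claremont beats each rival — Glendale (26–18), Fairview (24–20), Kenton (24–20), Dover (27–17), Elmhurst (24–20) — so Claremont is the Condorcet winner.

Yes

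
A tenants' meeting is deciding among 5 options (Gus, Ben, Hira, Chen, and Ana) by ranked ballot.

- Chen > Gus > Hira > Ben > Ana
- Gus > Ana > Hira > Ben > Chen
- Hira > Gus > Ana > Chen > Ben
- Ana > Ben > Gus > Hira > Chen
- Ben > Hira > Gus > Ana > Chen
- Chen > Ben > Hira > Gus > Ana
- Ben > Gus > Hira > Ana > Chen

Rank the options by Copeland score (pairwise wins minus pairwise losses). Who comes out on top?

Pairwise results:
  Gus vs Ben: Ben wins 4–3.
  Gus vs Hira: Gus wins 4–3.
  Gus vs Chen: Gus wins 5–2.
  Gus vs Ana: Gus wins 6–1.
  Ben vs Hira: Ben wins 4–3.
  Ben vs Chen: Ben wins 4–3.
  Ben vs Ana: Ben wins 4–3.
  Hira vs Chen: Hira wins 5–2.
  Hira vs Ana: Hira wins 5–2.
  Chen vs Ana: Ana wins 5–2.
Copeland scores (wins − losses):
  Gus: 3 − 1 = 2
  Ben: 4 − 0 = 4
  Hira: 2 − 2 = 0
  Chen: 0 − 4 = -4
  Ana: 1 − 3 = -2
Ben has the best Copeland score.

Ben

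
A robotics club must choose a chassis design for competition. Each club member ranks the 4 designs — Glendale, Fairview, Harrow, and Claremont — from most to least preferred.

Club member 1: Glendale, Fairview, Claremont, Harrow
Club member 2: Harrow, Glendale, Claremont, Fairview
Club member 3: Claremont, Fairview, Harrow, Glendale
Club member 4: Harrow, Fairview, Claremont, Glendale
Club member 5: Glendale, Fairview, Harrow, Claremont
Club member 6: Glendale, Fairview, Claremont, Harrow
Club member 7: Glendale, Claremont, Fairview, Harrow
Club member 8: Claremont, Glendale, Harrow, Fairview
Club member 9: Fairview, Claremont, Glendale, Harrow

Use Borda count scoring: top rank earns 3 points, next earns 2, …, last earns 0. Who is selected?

Glendale

Borda scores:
  Glendale: 3 + 2 + 0 + 0 + 3 + 3 + 3 + 2 + 1 = 17
  Fairview: 2 + 0 + 2 + 2 + 2 + 2 + 1 + 0 + 3 = 14
  Harrow: 0 + 3 + 1 + 3 + 1 + 0 + 0 + 1 + 0 = 9
  Claremont: 1 + 1 + 3 + 1 + 0 + 1 + 2 + 3 + 2 = 14
Glendale has the highest total.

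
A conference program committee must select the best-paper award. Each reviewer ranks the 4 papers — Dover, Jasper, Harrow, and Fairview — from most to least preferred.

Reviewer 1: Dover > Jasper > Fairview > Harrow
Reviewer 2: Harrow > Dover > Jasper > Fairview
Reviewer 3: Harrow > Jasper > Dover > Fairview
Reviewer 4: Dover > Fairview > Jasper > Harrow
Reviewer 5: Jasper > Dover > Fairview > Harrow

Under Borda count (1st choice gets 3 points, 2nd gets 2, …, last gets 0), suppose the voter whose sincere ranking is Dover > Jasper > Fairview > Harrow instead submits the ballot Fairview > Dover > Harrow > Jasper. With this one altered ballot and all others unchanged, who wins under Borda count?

Dover

Borda totals with the altered ballot: Dover 10, Jasper 7, Harrow 7, Fairview 6.
The winner is unchanged: still Dover.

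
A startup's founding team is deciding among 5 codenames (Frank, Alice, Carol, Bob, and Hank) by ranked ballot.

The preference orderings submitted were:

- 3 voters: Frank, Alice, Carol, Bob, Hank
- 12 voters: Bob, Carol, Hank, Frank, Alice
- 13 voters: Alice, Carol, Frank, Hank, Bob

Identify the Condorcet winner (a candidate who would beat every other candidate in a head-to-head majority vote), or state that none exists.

Head-to-head results (28 voters total):
Frank vs Alice: Frank wins 15–13.
Frank vs Carol: Carol wins 25–3.
Frank vs Bob: Frank wins 16–12.
Frank vs Hank: Frank wins 16–12.
Alice vs Carol: Alice wins 16–12.
Alice vs Bob: Alice wins 16–12.
Alice vs Hank: Alice wins 16–12.
Carol vs Bob: Carol wins 16–12.
Carol vs Hank: Carol wins 28–0.
Bob vs Hank: Bob wins 15–13.
No candidate beats all others: Frank beats Alice beats Carol beats Frank, a majority cycle.

None — there is no Condorcet winner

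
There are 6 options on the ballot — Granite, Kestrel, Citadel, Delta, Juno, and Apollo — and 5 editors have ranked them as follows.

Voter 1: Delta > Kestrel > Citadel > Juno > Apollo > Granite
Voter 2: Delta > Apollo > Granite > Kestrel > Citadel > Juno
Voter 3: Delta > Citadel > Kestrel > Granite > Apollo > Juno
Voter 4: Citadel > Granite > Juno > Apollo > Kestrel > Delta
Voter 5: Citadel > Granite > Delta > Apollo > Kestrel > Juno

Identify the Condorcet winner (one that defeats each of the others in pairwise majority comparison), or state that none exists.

Delta

Head-to-head results (5 voters total):
Granite vs Kestrel: Granite wins 3–2.
Granite vs Citadel: Citadel wins 4–1.
Granite vs Delta: Delta wins 3–2.
Granite vs Juno: Granite wins 4–1.
Granite vs Apollo: Granite wins 3–2.
Kestrel vs Citadel: Citadel wins 3–2.
Kestrel vs Delta: Delta wins 4–1.
Kestrel vs Juno: Kestrel wins 4–1.
Kestrel vs Apollo: Apollo wins 3–2.
Citadel vs Delta: Delta wins 3–2.
Citadel vs Juno: Citadel wins 5–0.
Citadel vs Apollo: Citadel wins 4–1.
Delta vs Juno: Delta wins 4–1.
Delta vs Apollo: Delta wins 4–1.
Juno vs Apollo: Apollo wins 3–2.
Delta beats each rival — Granite (3–2), Kestrel (4–1), Citadel (3–2), Juno (4–1), Apollo (4–1) — so Delta is the Condorcet winner.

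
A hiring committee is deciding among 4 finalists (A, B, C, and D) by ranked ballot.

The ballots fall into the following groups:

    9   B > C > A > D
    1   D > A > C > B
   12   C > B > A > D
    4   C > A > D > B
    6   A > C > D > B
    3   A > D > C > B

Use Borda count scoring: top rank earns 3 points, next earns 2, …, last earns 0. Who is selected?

Borda scores:
  A: 9·1 + 2 + 12·1 + 4·2 + 6·3 + 3·3 = 58
  B: 9·3 + 0 + 12·2 + 4·0 + 6·0 + 3·0 = 51
  C: 9·2 + 1 + 12·3 + 4·3 + 6·2 + 3·1 = 82
  D: 9·0 + 3 + 12·0 + 4·1 + 6·1 + 3·2 = 19
C has the highest total.

C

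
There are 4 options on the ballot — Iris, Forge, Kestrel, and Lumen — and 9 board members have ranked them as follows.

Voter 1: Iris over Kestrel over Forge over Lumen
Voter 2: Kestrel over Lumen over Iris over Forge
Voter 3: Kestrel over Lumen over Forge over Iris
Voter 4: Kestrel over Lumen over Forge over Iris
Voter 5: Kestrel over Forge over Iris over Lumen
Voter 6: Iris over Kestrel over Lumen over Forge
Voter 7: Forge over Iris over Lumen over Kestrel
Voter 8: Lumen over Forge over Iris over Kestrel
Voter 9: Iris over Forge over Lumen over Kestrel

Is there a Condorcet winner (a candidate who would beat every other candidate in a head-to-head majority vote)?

Head-to-head results (9 voters total):
Iris vs Forge: Forge wins 5–4.
Iris vs Kestrel: Iris wins 5–4.
Iris vs Lumen: Iris wins 5–4.
Forge vs Kestrel: Kestrel wins 6–3.
Forge vs Lumen: Lumen wins 5–4.
Kestrel vs Lumen: Kestrel wins 6–3.
No candidate beats all others: Iris beats Kestrel beats Forge beats Iris, a majority cycle.

No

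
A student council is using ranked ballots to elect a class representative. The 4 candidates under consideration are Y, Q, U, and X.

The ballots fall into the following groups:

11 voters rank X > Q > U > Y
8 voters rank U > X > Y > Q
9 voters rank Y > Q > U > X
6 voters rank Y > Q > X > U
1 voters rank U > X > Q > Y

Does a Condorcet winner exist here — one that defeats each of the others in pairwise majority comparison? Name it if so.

Head-to-head results (35 voters total):
Y vs Q: Y wins 23–12.
Y vs U: U wins 20–15.
Y vs X: X wins 20–15.
Q vs U: Q wins 26–9.
Q vs X: X wins 20–15.
U vs X: U wins 18–17.
No candidate beats all others: Y beats Q beats U beats Y, a majority cycle.

No Condorcet winner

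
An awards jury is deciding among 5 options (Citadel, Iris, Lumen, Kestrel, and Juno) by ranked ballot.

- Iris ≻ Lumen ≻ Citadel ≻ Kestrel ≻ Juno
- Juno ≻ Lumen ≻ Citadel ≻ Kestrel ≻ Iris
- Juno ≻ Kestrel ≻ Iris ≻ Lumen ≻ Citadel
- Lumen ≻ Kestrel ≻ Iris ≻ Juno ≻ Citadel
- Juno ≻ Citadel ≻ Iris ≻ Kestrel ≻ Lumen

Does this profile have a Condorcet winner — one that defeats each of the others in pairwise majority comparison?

Head-to-head results (5 voters total):
Citadel vs Iris: Iris wins 3–2.
Citadel vs Lumen: Lumen wins 4–1.
Citadel vs Kestrel: Citadel wins 3–2.
Citadel vs Juno: Juno wins 4–1.
Iris vs Lumen: Iris wins 3–2.
Iris vs Kestrel: Kestrel wins 3–2.
Iris vs Juno: Juno wins 3–2.
Lumen vs Kestrel: Lumen wins 3–2.
Lumen vs Juno: Juno wins 3–2.
Kestrel vs Juno: Juno wins 3–2.
Juno beats each rival — Citadel (4–1), Iris (3–2), Lumen (3–2), Kestrel (3–2) — so Juno is the Condorcet winner.

Yes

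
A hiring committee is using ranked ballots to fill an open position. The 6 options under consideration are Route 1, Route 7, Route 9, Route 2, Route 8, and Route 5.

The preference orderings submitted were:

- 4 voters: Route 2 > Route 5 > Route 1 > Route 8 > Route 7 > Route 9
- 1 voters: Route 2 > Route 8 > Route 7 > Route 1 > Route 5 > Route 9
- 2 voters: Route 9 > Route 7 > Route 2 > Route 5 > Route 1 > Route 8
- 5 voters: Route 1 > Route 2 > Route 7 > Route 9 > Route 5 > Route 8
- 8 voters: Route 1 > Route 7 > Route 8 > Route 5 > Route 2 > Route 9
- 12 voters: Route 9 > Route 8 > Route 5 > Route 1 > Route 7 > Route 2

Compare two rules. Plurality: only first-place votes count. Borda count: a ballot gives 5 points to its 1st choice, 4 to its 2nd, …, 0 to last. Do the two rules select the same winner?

No

Plurality first-place counts: Route 1 13, Route 7 0, Route 9 14, Route 2 5, Route 8 0, Route 5 0 → Route 9.
Borda totals: Route 1 105, Route 7 74, Route 9 80, Route 2 59, Route 8 84, Route 5 78 → Route 1.
The two rules disagree: plurality picks Route 9, Borda picks Route 1.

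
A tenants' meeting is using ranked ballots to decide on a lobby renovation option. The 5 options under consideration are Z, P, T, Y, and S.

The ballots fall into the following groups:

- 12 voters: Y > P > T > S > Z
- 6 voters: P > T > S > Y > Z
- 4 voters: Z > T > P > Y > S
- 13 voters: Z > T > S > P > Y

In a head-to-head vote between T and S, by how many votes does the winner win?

Ballots ranking T above S: 12+6+4+13 = 35.
Ballots ranking S above T: 0.
T wins 35–0, a margin of 35.

35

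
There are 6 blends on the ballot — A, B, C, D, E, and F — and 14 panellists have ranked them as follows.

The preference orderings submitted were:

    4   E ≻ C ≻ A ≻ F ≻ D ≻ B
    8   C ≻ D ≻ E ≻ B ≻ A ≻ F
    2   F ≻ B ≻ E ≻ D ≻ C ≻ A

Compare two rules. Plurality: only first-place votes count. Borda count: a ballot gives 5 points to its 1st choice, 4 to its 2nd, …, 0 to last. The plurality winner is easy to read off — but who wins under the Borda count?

C

Plurality first-place counts: A 0, B 0, C 8, D 0, E 4, F 2 → C.
Borda totals: A 20, B 24, C 58, D 40, E 50, F 18 → C.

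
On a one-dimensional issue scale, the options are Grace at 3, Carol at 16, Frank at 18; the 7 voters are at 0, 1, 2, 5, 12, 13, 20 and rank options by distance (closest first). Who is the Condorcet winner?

With single-peaked preferences on a line, the Condorcet winner is the candidate closest to the median voter.
The median voter (position 5) is closest to Grace at 3.
Check: Grace vs Carol — voters closer to Grace: 4 of 7.

Grace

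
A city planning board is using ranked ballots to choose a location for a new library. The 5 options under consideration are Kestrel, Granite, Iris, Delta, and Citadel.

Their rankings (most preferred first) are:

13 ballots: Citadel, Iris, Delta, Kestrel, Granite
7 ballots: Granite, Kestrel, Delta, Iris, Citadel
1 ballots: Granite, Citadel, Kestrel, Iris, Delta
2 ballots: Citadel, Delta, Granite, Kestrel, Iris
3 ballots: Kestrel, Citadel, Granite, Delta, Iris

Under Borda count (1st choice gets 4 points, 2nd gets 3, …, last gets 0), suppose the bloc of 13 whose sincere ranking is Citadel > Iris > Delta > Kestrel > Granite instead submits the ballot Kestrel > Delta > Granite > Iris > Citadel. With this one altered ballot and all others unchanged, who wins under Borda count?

Kestrel

Borda totals with the altered ballot: Kestrel 89, Granite 68, Iris 21, Delta 62, Citadel 20.
The switch changes the winner from Citadel to Kestrel.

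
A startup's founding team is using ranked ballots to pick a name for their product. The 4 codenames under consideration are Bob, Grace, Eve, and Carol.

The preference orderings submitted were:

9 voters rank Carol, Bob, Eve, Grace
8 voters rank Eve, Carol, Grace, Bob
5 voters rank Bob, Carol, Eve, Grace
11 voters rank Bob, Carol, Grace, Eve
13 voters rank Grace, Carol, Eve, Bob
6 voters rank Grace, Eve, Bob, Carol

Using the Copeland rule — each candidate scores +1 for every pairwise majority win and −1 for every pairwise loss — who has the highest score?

Pairwise results:
  Bob vs Grace: Grace wins 27–25.
  Bob vs Eve: Eve wins 27–25.
  Bob vs Carol: Carol wins 30–22.
  Grace vs Eve: Grace wins 30–22.
  Grace vs Carol: Carol wins 33–19.
  Eve vs Carol: Carol wins 38–14.
Copeland scores (wins − losses):
  Bob: 0 − 3 = -3
  Grace: 2 − 1 = 1
  Eve: 1 − 2 = -1
  Carol: 3 − 0 = 3
Carol has the best Copeland score.

Carol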